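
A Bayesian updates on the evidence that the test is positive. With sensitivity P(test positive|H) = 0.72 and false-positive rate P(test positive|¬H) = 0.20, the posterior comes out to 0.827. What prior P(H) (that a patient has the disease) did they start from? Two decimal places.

P(H) = 0.57

In odds form, posterior odds = prior odds × likelihood ratio, so prior odds = posterior odds ÷ LR.
Posterior odds = 0.827/(1−0.827) = 4.7803. LR = 0.72/0.20 = 3.6000.
Prior odds = 4.7803/3.6000 = 1.3279, so P(H) = 1.3279/(1+1.3279) ≈ 0.57.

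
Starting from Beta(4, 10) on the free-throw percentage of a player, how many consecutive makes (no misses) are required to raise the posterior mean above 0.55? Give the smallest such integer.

After k makes and 0 misses the posterior is Beta(4+k, 10), with mean (4+k)/(4+10+k).
Set (4+k)/(14+k) > 0.55 and solve: k > (0.55·14 − 4)/(1 − 0.55) = 8.222.
The smallest integer exceeding 8.222 is 9, and checking k=9: (13)/(23) = 0.5652 > 0.55.

k = 9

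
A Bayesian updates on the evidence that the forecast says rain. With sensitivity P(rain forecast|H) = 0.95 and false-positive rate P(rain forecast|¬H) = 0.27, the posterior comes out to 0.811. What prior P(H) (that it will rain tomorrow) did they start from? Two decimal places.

In odds form, posterior odds = prior odds × likelihood ratio, so prior odds = posterior odds ÷ LR.
Posterior odds = 0.811/(1−0.811) = 4.2910. LR = 0.95/0.27 = 3.5185.
Prior odds = 4.2910/3.5185 = 1.2196, so P(H) = 1.2196/(1+1.2196) ≈ 0.55.

P(H) = 0.55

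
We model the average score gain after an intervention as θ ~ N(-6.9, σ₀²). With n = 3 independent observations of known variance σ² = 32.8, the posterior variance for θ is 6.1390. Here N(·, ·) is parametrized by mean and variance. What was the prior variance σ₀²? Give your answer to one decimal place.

For the Normal–Normal model with known σ², precisions add: τ_n = τ₀ + n/σ².
So 1/σ₀² = 1/6.1390 − 3/32.8 = 0.162893 − 0.091463 = 0.071430.
Hence σ₀² = 1/0.071430 ≈ 14.0.

σ₀² = 14.0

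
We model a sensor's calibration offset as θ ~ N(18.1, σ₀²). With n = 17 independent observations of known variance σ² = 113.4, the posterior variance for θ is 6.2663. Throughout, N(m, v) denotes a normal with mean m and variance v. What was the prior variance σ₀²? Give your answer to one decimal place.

Posterior precision equals prior precision plus data precision: 1/σ_n² = 1/σ₀² + n/σ².
So 1/σ₀² = 1/6.2663 − 17/113.4 = 0.159584 − 0.149912 = 0.009672.
Hence σ₀² = 1/0.009672 ≈ 103.4.

σ₀² = 103.4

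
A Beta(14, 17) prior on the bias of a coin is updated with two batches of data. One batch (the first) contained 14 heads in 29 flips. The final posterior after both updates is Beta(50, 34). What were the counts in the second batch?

Sequential conjugate updates are equivalent to a single update on the pooled data, so total successes = posterior α − prior α and total failures = posterior β − prior β.
Total across both batches: 50−14=36 heads, 34−17=17 tails.
Subtract the first batch: 36−14=22 heads and 17−15=2 tails.

22 heads and 2 tails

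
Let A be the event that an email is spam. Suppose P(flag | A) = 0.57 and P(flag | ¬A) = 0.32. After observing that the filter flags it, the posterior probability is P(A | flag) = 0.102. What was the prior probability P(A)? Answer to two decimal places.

P(A) = 0.06

In odds form, posterior odds = prior odds × likelihood ratio, so prior odds = posterior odds ÷ LR.
Posterior odds = 0.102/(1−0.102) = 0.1136. LR = 0.57/0.32 = 1.7812.
Prior odds = 0.1136/1.7812 = 0.0638, so P(A) = 0.0638/(1+0.0638) ≈ 0.06.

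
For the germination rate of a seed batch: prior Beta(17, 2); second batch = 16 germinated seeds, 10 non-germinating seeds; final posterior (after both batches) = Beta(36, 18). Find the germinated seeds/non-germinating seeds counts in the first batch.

3 germinated seeds and 6 non-germinating seeds

Because Beta–binomial updating is additive in the counts, the combined data contributed (α_post−α_prior, β_post−β_prior) successes and failures.
Total across both batches: 36−17=19 germinated seeds, 18−2=16 non-germinating seeds.
Subtract the second batch: 19−16=3 germinated seeds and 16−10=6 non-germinating seeds.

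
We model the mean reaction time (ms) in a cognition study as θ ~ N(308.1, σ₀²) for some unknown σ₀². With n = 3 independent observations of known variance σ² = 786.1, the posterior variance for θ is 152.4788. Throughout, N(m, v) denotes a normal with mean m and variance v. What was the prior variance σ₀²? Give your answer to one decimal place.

For the Normal–Normal model with known σ², precisions add: τ_n = τ₀ + n/σ².
So 1/σ₀² = 1/152.4788 − 3/786.1 = 0.006558 − 0.003816 = 0.002742.
Hence σ₀² = 1/0.002742 ≈ 364.7.

σ₀² = 364.7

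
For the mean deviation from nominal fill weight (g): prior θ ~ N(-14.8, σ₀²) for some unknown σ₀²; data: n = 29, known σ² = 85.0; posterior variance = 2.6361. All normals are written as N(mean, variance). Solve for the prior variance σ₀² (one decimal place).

σ₀² = 26.2

For the Normal–Normal model with known σ², precisions add: τ_n = τ₀ + n/σ².
So 1/σ₀² = 1/2.6361 − 29/85.0 = 0.379348 − 0.341176 = 0.038172.
Hence σ₀² = 1/0.038172 ≈ 26.2.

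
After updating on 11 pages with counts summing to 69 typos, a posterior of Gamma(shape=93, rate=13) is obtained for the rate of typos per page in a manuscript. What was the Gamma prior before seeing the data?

Gamma(shape=24, rate=2)

Gamma–Poisson conjugacy: posterior shape = α + Σxᵢ, posterior rate = β + n.
So α = 93 − 69 = 24 and β = 13 − 11 = 2.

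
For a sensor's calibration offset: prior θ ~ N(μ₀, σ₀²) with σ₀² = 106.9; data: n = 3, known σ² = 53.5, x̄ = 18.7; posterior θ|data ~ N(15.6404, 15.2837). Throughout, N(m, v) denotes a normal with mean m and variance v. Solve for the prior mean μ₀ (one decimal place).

The posterior mean is a precision-weighted average: μ_n = (τ₀μ₀ + τ_data·x̄)/(τ₀+τ_data), with τ₀=1/σ₀² and τ_data=n/σ².
Here τ₀ = 1/106.9 = 0.009355 and τ_data = 3/53.5 = 0.056075, so τ_n = 0.065430.
Rearranging for μ₀: μ₀ = (μ_n·τ_n − τ_data·x̄)/τ₀ = (15.6404·0.065430 − 0.056075·18.7) / 0.009355 = -0.025251/0.009355 ≈ -2.7.

μ₀ = -2.7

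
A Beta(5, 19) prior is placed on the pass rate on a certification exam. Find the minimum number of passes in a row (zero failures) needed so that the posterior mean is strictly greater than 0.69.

After k passes and 0 failures the posterior is Beta(5+k, 19), with mean (5+k)/(5+19+k).
Set (5+k)/(24+k) > 0.69 and solve: k > (0.69·24 − 5)/(1 − 0.69) = 37.290.
The smallest integer exceeding 37.290 is 38, and checking k=38: (43)/(62) = 0.6935 > 0.69.

k = 38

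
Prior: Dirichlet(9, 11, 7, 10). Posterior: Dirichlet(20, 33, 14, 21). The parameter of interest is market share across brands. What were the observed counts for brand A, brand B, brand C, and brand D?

For a Dirichlet(α) prior with multinomial counts c, the posterior is Dirichlet(α + c) componentwise.
Counts are posterior − prior componentwise: 20−9=11, 33−11=22, 14−7=7, 21−10=11.

counts (11, 22, 7, 11)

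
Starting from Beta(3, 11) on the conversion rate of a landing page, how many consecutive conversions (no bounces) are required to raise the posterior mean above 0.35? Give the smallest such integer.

After k conversions and 0 bounces the posterior is Beta(3+k, 11), with mean (3+k)/(3+11+k).
Set (3+k)/(14+k) > 0.35 and solve: k > (0.35·14 − 3)/(1 − 0.35) = 2.923.
The smallest integer exceeding 2.923 is 3.

k = 3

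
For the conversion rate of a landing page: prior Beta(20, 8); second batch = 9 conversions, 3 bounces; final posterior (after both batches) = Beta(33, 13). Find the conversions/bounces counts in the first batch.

4 conversions and 2 bounces

Because Beta–binomial updating is additive in the counts, the combined data contributed (α_post−α_prior, β_post−β_prior) successes and failures.
Total across both batches: 33−20=13 conversions, 13−8=5 bounces.
Subtract the second batch: 13−9=4 conversions and 5−3=2 bounces.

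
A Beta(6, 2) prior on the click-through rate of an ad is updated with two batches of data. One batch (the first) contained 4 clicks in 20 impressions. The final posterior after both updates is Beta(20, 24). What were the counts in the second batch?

Because Beta–binomial updating is additive in the counts, the combined data contributed (α_post−α_prior, β_post−β_prior) successes and failures.
Total across both batches: 20−6=14 clicks, 24−2=22 non-clicks.
Subtract the first batch: 14−4=10 clicks and 22−16=6 non-clicks.

10 clicks and 6 non-clicks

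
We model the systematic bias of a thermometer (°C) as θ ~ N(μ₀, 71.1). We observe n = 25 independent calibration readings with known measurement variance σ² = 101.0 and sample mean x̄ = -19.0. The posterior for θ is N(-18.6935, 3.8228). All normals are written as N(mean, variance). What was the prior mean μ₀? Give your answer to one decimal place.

The posterior mean is a precision-weighted average: μ_n = (τ₀μ₀ + τ_data·x̄)/(τ₀+τ_data), with τ₀=1/σ₀² and τ_data=n/σ².
Here τ₀ = 1/71.1 = 0.014065 and τ_data = 25/101.0 = 0.247525, so τ_n = 0.261590.
Rearranging for μ₀: μ₀ = (μ_n·τ_n − τ_data·x̄)/τ₀ = (-18.6935·0.261590 − 0.247525·-19.0) / 0.014065 = -0.187058/0.014065 ≈ -13.3.

μ₀ = -13.3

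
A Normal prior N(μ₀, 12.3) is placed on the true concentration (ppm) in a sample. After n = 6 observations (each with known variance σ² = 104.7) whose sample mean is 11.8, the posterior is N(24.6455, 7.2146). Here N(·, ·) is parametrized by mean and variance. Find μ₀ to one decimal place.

The posterior mean is a precision-weighted average: μ_n = (τ₀μ₀ + τ_data·x̄)/(τ₀+τ_data), with τ₀=1/σ₀² and τ_data=n/σ².
Here τ₀ = 1/12.3 = 0.081301 and τ_data = 6/104.7 = 0.057307, so τ_n = 0.138608.
Rearranging for μ₀: μ₀ = (μ_n·τ_n − τ_data·x̄)/τ₀ = (24.6455·0.138608 − 0.057307·11.8) / 0.081301 = 2.739841/0.081301 ≈ 33.7.

μ₀ = 33.7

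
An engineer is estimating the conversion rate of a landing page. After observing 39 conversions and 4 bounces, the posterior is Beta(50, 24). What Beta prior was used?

Under Beta–binomial conjugacy the posterior parameters are (a+s, b+f).
Subtract the data counts: 50−39=11, 24−4=20.

Beta(11, 20)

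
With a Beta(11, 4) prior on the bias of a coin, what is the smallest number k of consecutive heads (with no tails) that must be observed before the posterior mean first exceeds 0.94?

k = 52

After k heads and 0 tails the posterior is Beta(11+k, 4), with mean (11+k)/(11+4+k).
Set (11+k)/(15+k) > 0.94 and solve: k > (0.94·15 − 11)/(1 − 0.94) = 51.667.
The smallest integer exceeding 51.667 is 52, and checking k=52: (63)/(67) = 0.9403 > 0.94.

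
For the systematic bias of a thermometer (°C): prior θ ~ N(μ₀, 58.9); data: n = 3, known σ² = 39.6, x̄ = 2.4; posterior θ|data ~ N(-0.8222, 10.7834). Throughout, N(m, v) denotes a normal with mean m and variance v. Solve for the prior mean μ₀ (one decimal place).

With known observation variance, the Normal–Normal posterior has precision τ_n = τ₀ + n/σ² and mean μ_n = (τ₀μ₀ + (n/σ²)x̄)/τ_n.
Here τ₀ = 1/58.9 = 0.016978 and τ_data = 3/39.6 = 0.075758, so τ_n = 0.092736.
Rearranging for μ₀: μ₀ = (μ_n·τ_n − τ_data·x̄)/τ₀ = (-0.8222·0.092736 − 0.075758·2.4) / 0.016978 = -0.258067/0.016978 ≈ -15.2.

μ₀ = -15.2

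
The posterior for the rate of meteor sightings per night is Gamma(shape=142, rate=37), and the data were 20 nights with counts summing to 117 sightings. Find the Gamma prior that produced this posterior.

Gamma(shape=25, rate=17)

A Gamma(α, β) prior (rate parametrization) on a Poisson rate with n observations summing to S gives posterior Gamma(α+S, β+n).
So α = 142 − 117 = 25 and β = 37 − 20 = 17.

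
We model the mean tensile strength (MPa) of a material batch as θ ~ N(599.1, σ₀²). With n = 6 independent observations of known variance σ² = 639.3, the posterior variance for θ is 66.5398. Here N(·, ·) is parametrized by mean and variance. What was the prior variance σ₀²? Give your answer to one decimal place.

σ₀² = 177.2

Posterior precision equals prior precision plus data precision: 1/σ_n² = 1/σ₀² + n/σ².
So 1/σ₀² = 1/66.5398 − 6/639.3 = 0.015029 − 0.009385 = 0.005644.
Hence σ₀² = 1/0.005644 ≈ 177.2.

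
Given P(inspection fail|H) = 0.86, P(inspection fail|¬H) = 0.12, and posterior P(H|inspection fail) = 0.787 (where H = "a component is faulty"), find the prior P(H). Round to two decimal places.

P(H) = 0.34

Bayes' rule in odds form gives O(H|E) = O(H)·[P(E|H)/P(E|¬H)], hence O(H) = O(H|E)/LR.
Posterior odds = 0.787/(1−0.787) = 3.6948. LR = 0.86/0.12 = 7.1667.
Prior odds = 3.6948/7.1667 = 0.5156, so P(H) = 0.5156/(1+0.5156) ≈ 0.34.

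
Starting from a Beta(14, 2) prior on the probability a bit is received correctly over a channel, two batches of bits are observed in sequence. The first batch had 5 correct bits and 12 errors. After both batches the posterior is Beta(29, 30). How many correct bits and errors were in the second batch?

Because Beta–binomial updating is additive in the counts, the combined data contributed (α_post−α_prior, β_post−β_prior) successes and failures.
Total across both batches: 29−14=15 correct bits, 30−2=28 errors.
Subtract the first batch: 15−5=10 correct bits and 28−12=16 errors.

10 correct bits and 16 errors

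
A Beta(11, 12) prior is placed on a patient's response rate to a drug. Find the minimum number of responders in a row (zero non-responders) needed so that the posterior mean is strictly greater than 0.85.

k = 58

After k responders and 0 non-responders the posterior is Beta(11+k, 12), with mean (11+k)/(11+12+k).
Set (11+k)/(23+k) > 0.85 and solve: k > (0.85·23 − 11)/(1 − 0.85) = 57.000.
The smallest integer exceeding 57.000 is 58, and checking k=58: (69)/(81) = 0.8519 > 0.85.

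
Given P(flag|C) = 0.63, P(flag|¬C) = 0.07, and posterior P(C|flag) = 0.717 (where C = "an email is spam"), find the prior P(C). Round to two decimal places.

P(C) = 0.22

In odds form, posterior odds = prior odds × likelihood ratio, so prior odds = posterior odds ÷ LR.
Posterior odds = 0.717/(1−0.717) = 2.5336. LR = 0.63/0.07 = 9.0000.
Prior odds = 2.5336/9.0000 = 0.2815, so P(C) = 0.2815/(1+0.2815) ≈ 0.22.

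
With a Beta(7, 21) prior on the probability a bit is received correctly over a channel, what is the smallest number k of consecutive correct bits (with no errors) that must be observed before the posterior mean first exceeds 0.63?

After k correct bits and 0 errors the posterior is Beta(7+k, 21), with mean (7+k)/(7+21+k).
Set (7+k)/(28+k) > 0.63 and solve: k > (0.63·28 − 7)/(1 − 0.63) = 28.757.
The smallest integer exceeding 28.757 is 29, and checking k=29: (36)/(57) = 0.6316 > 0.63.

k = 29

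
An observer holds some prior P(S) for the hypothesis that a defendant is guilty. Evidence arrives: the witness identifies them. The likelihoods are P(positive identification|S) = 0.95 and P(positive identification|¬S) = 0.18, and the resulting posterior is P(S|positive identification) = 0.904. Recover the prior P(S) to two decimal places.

Bayes' rule in odds form gives O(S|E) = O(S)·[P(E|S)/P(E|¬S)], hence O(S) = O(S|E)/LR.
Posterior odds = 0.904/(1−0.904) = 9.4167. LR = 0.95/0.18 = 5.2778.
Prior odds = 9.4167/5.2778 = 1.7842, so P(S) = 1.7842/(1+1.7842) ≈ 0.64.

P(S) = 0.64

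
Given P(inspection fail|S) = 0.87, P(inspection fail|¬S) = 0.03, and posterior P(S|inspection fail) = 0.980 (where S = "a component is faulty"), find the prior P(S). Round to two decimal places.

In odds form, posterior odds = prior odds × likelihood ratio, so prior odds = posterior odds ÷ LR.
Posterior odds = 0.980/(1−0.980) = 49.0000. LR = 0.87/0.03 = 29.0000.
Prior odds = 49.0000/29.0000 = 1.6897, so P(S) = 1.6897/(1+1.6897) ≈ 0.63.

P(S) = 0.63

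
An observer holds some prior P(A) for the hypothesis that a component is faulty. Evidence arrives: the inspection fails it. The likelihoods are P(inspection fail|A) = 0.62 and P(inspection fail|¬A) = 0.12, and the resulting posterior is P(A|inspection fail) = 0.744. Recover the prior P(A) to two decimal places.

Bayes' rule in odds form gives O(A|E) = O(A)·[P(E|A)/P(E|¬A)], hence O(A) = O(A|E)/LR.
Posterior odds = 0.744/(1−0.744) = 2.9062. LR = 0.62/0.12 = 5.1667.
Prior odds = 2.9062/5.1667 = 0.5625, so P(A) = 0.5625/(1+0.5625) ≈ 0.36.

P(A) = 0.36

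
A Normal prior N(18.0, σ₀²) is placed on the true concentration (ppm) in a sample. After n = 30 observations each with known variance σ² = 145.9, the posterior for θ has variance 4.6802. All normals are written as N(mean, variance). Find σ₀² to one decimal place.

For the Normal–Normal model with known σ², precisions add: τ_n = τ₀ + n/σ².
So 1/σ₀² = 1/4.6802 − 30/145.9 = 0.213666 − 0.205620 = 0.008046.
Hence σ₀² = 1/0.008046 ≈ 124.3.

σ₀² = 124.3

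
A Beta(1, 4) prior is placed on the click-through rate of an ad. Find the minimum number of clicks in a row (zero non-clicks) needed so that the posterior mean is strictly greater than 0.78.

k = 14

After k clicks and 0 non-clicks the posterior is Beta(1+k, 4), with mean (1+k)/(1+4+k).
Set (1+k)/(5+k) > 0.78 and solve: k > (0.78·5 − 1)/(1 − 0.78) = 13.182.
The smallest integer exceeding 13.182 is 14, and checking k=14: (15)/(19) = 0.7895 > 0.78.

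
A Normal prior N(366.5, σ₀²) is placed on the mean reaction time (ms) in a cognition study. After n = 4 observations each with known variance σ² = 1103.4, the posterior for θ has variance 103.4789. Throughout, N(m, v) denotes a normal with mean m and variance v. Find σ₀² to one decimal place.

σ₀² = 165.6

Posterior precision equals prior precision plus data precision: 1/σ_n² = 1/σ₀² + n/σ².
So 1/σ₀² = 1/103.4789 − 4/1103.4 = 0.009664 − 0.003625 = 0.006039.
Hence σ₀² = 1/0.006039 ≈ 165.6.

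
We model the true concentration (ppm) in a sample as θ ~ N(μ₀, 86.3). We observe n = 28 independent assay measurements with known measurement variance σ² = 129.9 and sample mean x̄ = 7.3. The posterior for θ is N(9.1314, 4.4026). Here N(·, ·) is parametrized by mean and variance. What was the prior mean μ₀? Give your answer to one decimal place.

The posterior mean is a precision-weighted average: μ_n = (τ₀μ₀ + τ_data·x̄)/(τ₀+τ_data), with τ₀=1/σ₀² and τ_data=n/σ².
Here τ₀ = 1/86.3 = 0.011587 and τ_data = 28/129.9 = 0.215550, so τ_n = 0.227137.
Rearranging for μ₀: μ₀ = (μ_n·τ_n − τ_data·x̄)/τ₀ = (9.1314·0.227137 − 0.215550·7.3) / 0.011587 = 0.500564/0.011587 ≈ 43.2.

μ₀ = 43.2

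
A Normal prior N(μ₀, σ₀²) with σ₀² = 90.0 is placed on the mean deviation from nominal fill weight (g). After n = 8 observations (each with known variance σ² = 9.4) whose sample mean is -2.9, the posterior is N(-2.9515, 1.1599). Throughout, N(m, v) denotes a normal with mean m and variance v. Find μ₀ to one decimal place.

With known observation variance, the Normal–Normal posterior has precision τ_n = τ₀ + n/σ² and mean μ_n = (τ₀μ₀ + (n/σ²)x̄)/τ_n.
Here τ₀ = 1/90.0 = 0.011111 and τ_data = 8/9.4 = 0.851064, so τ_n = 0.862175.
Rearranging for μ₀: μ₀ = (μ_n·τ_n − τ_data·x̄)/τ₀ = (-2.9515·0.862175 − 0.851064·-2.9) / 0.011111 = -0.076624/0.011111 ≈ -6.9.

μ₀ = -6.9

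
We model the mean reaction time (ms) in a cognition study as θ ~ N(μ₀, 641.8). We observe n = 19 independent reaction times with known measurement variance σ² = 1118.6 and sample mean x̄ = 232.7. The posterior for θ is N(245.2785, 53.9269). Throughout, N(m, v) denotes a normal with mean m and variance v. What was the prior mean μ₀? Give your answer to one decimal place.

μ₀ = 382.4

With known observation variance, the Normal–Normal posterior has precision τ_n = τ₀ + n/σ² and mean μ_n = (τ₀μ₀ + (n/σ²)x̄)/τ_n.
Here τ₀ = 1/641.8 = 0.001558 and τ_data = 19/1118.6 = 0.016986, so τ_n = 0.018544.
Rearranging for μ₀: μ₀ = (μ_n·τ_n − τ_data·x̄)/τ₀ = (245.2785·0.018544 − 0.016986·232.7) / 0.001558 = 0.595802/0.001558 ≈ 382.4.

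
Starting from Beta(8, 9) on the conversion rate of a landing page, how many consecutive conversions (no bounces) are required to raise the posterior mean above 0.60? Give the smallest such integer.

k = 6

After k conversions and 0 bounces the posterior is Beta(8+k, 9), with mean (8+k)/(8+9+k).
Set (8+k)/(17+k) > 0.60 and solve: k > (0.60·17 − 8)/(1 − 0.60) = 5.500.
The smallest integer exceeding 5.500 is 6.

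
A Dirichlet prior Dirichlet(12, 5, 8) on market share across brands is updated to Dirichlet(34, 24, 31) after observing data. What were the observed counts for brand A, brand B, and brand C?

counts (22, 19, 23)

For a Dirichlet(α) prior with multinomial counts c, the posterior is Dirichlet(α + c) componentwise.
Counts are posterior − prior componentwise: 34−12=22, 24−5=19, 31−8=23.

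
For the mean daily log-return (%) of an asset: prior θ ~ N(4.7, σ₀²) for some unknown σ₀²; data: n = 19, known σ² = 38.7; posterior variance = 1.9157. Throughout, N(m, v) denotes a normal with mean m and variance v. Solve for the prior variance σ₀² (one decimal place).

Posterior precision equals prior precision plus data precision: 1/σ_n² = 1/σ₀² + n/σ².
So 1/σ₀² = 1/1.9157 − 19/38.7 = 0.522002 − 0.490956 = 0.031046.
Hence σ₀² = 1/0.031046 ≈ 32.2.

σ₀² = 32.2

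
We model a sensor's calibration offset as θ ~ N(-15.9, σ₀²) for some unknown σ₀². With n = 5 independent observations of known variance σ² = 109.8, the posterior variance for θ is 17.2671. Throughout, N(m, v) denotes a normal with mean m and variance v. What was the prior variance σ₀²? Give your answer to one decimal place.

σ₀² = 80.8

For the Normal–Normal model with known σ², precisions add: τ_n = τ₀ + n/σ².
So 1/σ₀² = 1/17.2671 − 5/109.8 = 0.057914 − 0.045537 = 0.012377.
Hence σ₀² = 1/0.012377 ≈ 80.8.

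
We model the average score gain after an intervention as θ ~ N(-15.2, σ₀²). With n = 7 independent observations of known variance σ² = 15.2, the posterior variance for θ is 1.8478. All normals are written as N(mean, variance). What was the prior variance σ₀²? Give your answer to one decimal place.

σ₀² = 12.4

Posterior precision equals prior precision plus data precision: 1/σ_n² = 1/σ₀² + n/σ².
So 1/σ₀² = 1/1.8478 − 7/15.2 = 0.541184 − 0.460526 = 0.080658.
Hence σ₀² = 1/0.080658 ≈ 12.4.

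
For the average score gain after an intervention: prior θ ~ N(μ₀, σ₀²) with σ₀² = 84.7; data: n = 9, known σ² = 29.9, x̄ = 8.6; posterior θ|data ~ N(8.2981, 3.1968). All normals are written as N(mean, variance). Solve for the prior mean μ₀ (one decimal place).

μ₀ = 0.6

The posterior mean is a precision-weighted average: μ_n = (τ₀μ₀ + τ_data·x̄)/(τ₀+τ_data), with τ₀=1/σ₀² and τ_data=n/σ².
Here τ₀ = 1/84.7 = 0.011806 and τ_data = 9/29.9 = 0.301003, so τ_n = 0.312809.
Rearranging for μ₀: μ₀ = (μ_n·τ_n − τ_data·x̄)/τ₀ = (8.2981·0.312809 − 0.301003·8.6) / 0.011806 = 0.007095/0.011806 ≈ 0.6.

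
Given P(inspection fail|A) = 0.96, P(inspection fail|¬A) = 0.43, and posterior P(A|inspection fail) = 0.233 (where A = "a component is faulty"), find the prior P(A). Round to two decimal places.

In odds form, posterior odds = prior odds × likelihood ratio, so prior odds = posterior odds ÷ LR.
Posterior odds = 0.233/(1−0.233) = 0.3038. LR = 0.96/0.43 = 2.2326.
Prior odds = 0.3038/2.2326 = 0.1361, so P(A) = 0.1361/(1+0.1361) ≈ 0.12.

P(A) = 0.12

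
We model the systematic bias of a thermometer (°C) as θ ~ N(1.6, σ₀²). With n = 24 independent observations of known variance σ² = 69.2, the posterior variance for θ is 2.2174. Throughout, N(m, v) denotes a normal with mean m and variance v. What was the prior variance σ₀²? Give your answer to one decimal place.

σ₀² = 9.6

Posterior precision equals prior precision plus data precision: 1/σ_n² = 1/σ₀² + n/σ².
So 1/σ₀² = 1/2.2174 − 24/69.2 = 0.450979 − 0.346821 = 0.104158.
Hence σ₀² = 1/0.104158 ≈ 9.6.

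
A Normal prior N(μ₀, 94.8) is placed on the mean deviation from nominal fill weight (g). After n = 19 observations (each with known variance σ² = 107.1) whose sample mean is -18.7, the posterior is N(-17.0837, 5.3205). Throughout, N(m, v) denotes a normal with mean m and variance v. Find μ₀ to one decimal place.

The posterior mean is a precision-weighted average: μ_n = (τ₀μ₀ + τ_data·x̄)/(τ₀+τ_data), with τ₀=1/σ₀² and τ_data=n/σ².
Here τ₀ = 1/94.8 = 0.010549 and τ_data = 19/107.1 = 0.177404, so τ_n = 0.187953.
Rearranging for μ₀: μ₀ = (μ_n·τ_n − τ_data·x̄)/τ₀ = (-17.0837·0.187953 − 0.177404·-18.7) / 0.010549 = 0.106522/0.010549 ≈ 10.1.

μ₀ = 10.1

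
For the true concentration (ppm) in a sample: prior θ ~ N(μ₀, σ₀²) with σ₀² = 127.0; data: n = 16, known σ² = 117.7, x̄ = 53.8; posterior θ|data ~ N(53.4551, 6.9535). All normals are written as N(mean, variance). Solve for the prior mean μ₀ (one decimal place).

With known observation variance, the Normal–Normal posterior has precision τ_n = τ₀ + n/σ² and mean μ_n = (τ₀μ₀ + (n/σ²)x̄)/τ_n.
Here τ₀ = 1/127.0 = 0.007874 and τ_data = 16/117.7 = 0.135939, so τ_n = 0.143813.
Rearranging for μ₀: μ₀ = (μ_n·τ_n − τ_data·x̄)/τ₀ = (53.4551·0.143813 − 0.135939·53.8) / 0.007874 = 0.374020/0.007874 ≈ 47.5.

μ₀ = 47.5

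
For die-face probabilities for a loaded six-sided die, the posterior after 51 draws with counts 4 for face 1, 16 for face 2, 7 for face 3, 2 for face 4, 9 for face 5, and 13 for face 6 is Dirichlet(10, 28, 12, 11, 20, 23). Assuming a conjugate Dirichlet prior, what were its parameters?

For a Dirichlet(α) prior with multinomial counts c, the posterior is Dirichlet(α + c) componentwise.
Subtract each count from the matching posterior parameter: 10−4=6, 28−16=12, 12−7=5, 11−2=9, 20−9=11, 23−13=10.

Dirichlet(6, 12, 5, 9, 11, 10)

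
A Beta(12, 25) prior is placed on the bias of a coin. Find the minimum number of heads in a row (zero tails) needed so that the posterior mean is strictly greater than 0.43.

After k heads and 0 tails the posterior is Beta(12+k, 25), with mean (12+k)/(12+25+k).
Set (12+k)/(37+k) > 0.43 and solve: k > (0.43·37 − 12)/(1 − 0.43) = 6.860.
The smallest integer exceeding 6.860 is 7.

k = 7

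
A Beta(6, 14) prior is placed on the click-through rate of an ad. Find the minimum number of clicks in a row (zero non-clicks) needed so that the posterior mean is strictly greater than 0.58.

k = 14

After k clicks and 0 non-clicks the posterior is Beta(6+k, 14), with mean (6+k)/(6+14+k).
Set (6+k)/(20+k) > 0.58 and solve: k > (0.58·20 − 6)/(1 − 0.58) = 13.333.
The smallest integer exceeding 13.333 is 14, and checking k=14: (20)/(34) = 0.5882 > 0.58.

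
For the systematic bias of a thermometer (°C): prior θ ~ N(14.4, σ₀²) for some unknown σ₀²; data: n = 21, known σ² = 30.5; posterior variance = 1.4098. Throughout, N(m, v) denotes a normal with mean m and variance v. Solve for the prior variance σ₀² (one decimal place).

σ₀² = 48.1

Posterior precision equals prior precision plus data precision: 1/σ_n² = 1/σ₀² + n/σ².
So 1/σ₀² = 1/1.4098 − 21/30.5 = 0.709320 − 0.688525 = 0.020795.
Hence σ₀² = 1/0.020795 ≈ 48.1.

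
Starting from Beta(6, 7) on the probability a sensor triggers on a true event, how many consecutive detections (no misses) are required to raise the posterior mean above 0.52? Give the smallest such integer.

After k detections and 0 misses the posterior is Beta(6+k, 7), with mean (6+k)/(6+7+k).
Set (6+k)/(13+k) > 0.52 and solve: k > (0.52·13 − 6)/(1 − 0.52) = 1.583.
The smallest integer exceeding 1.583 is 2, and checking k=2: (8)/(15) = 0.5333 > 0.52.

k = 2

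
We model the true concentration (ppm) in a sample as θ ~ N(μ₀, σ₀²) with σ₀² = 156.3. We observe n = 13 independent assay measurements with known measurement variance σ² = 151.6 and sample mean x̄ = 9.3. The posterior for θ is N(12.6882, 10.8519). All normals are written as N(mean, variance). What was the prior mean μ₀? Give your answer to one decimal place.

With known observation variance, the Normal–Normal posterior has precision τ_n = τ₀ + n/σ² and mean μ_n = (τ₀μ₀ + (n/σ²)x̄)/τ_n.
Here τ₀ = 1/156.3 = 0.006398 and τ_data = 13/151.6 = 0.085752, so τ_n = 0.092150.
Rearranging for μ₀: μ₀ = (μ_n·τ_n − τ_data·x̄)/τ₀ = (12.6882·0.092150 − 0.085752·9.3) / 0.006398 = 0.371724/0.006398 ≈ 58.1.

μ₀ = 58.1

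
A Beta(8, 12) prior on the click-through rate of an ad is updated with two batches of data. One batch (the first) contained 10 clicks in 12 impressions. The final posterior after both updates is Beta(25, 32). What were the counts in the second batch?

7 clicks and 18 non-clicks

Because Beta–binomial updating is additive in the counts, the combined data contributed (α_post−α_prior, β_post−β_prior) successes and failures.
Total across both batches: 25−8=17 clicks, 32−12=20 non-clicks.
Subtract the first batch: 17−10=7 clicks and 20−2=18 non-clicks.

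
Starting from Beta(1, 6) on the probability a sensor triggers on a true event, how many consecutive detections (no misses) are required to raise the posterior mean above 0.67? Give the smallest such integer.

k = 12

After k detections and 0 misses the posterior is Beta(1+k, 6), with mean (1+k)/(1+6+k).
Set (1+k)/(7+k) > 0.67 and solve: k > (0.67·7 − 1)/(1 − 0.67) = 11.182.
The smallest integer exceeding 11.182 is 12.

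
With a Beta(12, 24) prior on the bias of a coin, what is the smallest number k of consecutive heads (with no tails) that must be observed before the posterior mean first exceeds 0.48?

After k heads and 0 tails the posterior is Beta(12+k, 24), with mean (12+k)/(12+24+k).
Set (12+k)/(36+k) > 0.48 and solve: k > (0.48·36 − 12)/(1 − 0.48) = 10.154.
The smallest integer exceeding 10.154 is 11, and checking k=11: (23)/(47) = 0.4894 > 0.48.

k = 11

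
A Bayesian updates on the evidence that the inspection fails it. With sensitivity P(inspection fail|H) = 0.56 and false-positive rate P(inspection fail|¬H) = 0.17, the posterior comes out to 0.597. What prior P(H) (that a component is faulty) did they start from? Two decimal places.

P(H) = 0.31

In odds form, posterior odds = prior odds × likelihood ratio, so prior odds = posterior odds ÷ LR.
Posterior odds = 0.597/(1−0.597) = 1.4814. LR = 0.56/0.17 = 3.2941.
Prior odds = 1.4814/3.2941 = 0.4497, so P(H) = 0.4497/(1+0.4497) ≈ 0.31.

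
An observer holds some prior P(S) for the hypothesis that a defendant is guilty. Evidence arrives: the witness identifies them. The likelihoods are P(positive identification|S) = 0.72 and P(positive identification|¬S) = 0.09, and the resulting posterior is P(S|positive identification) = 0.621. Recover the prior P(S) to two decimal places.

In odds form, posterior odds = prior odds × likelihood ratio, so prior odds = posterior odds ÷ LR.
Posterior odds = 0.621/(1−0.621) = 1.6385. LR = 0.72/0.09 = 8.0000.
Prior odds = 1.6385/8.0000 = 0.2048, so P(S) = 0.2048/(1+0.2048) ≈ 0.17.

P(S) = 0.17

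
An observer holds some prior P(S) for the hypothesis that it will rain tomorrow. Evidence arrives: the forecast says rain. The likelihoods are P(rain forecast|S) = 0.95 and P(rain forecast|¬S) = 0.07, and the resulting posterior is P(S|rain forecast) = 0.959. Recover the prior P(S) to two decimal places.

Bayes' rule in odds form gives O(S|E) = O(S)·[P(E|S)/P(E|¬S)], hence O(S) = O(S|E)/LR.
Posterior odds = 0.959/(1−0.959) = 23.3902. LR = 0.95/0.07 = 13.5714.
Prior odds = 23.3902/13.5714 = 1.7235, so P(S) = 1.7235/(1+1.7235) ≈ 0.63.

P(S) = 0.63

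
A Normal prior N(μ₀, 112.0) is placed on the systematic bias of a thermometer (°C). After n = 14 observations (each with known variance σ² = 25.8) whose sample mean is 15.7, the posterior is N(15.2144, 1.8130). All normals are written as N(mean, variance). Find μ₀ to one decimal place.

μ₀ = -14.3

With known observation variance, the Normal–Normal posterior has precision τ_n = τ₀ + n/σ² and mean μ_n = (τ₀μ₀ + (n/σ²)x̄)/τ_n.
Here τ₀ = 1/112.0 = 0.008929 and τ_data = 14/25.8 = 0.542636, so τ_n = 0.551565.
Rearranging for μ₀: μ₀ = (μ_n·τ_n − τ_data·x̄)/τ₀ = (15.2144·0.551565 − 0.542636·15.7) / 0.008929 = -0.127655/0.008929 ≈ -14.3.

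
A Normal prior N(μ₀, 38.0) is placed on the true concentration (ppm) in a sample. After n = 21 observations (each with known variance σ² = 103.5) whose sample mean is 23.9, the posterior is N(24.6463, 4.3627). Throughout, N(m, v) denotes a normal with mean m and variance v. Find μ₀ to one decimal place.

The posterior mean is a precision-weighted average: μ_n = (τ₀μ₀ + τ_data·x̄)/(τ₀+τ_data), with τ₀=1/σ₀² and τ_data=n/σ².
Here τ₀ = 1/38.0 = 0.026316 and τ_data = 21/103.5 = 0.202899, so τ_n = 0.229215.
Rearranging for μ₀: μ₀ = (μ_n·τ_n − τ_data·x̄)/τ₀ = (24.6463·0.229215 − 0.202899·23.9) / 0.026316 = 0.800016/0.026316 ≈ 30.4.

μ₀ = 30.4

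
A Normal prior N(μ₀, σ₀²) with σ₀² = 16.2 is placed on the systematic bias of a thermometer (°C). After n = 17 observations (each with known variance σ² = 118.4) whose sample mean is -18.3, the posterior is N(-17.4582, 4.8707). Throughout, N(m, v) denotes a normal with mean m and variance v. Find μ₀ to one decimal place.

μ₀ = -15.5

The posterior mean is a precision-weighted average: μ_n = (τ₀μ₀ + τ_data·x̄)/(τ₀+τ_data), with τ₀=1/σ₀² and τ_data=n/σ².
Here τ₀ = 1/16.2 = 0.061728 and τ_data = 17/118.4 = 0.143581, so τ_n = 0.205309.
Rearranging for μ₀: μ₀ = (μ_n·τ_n − τ_data·x̄)/τ₀ = (-17.4582·0.205309 − 0.143581·-18.3) / 0.061728 = -0.956793/0.061728 ≈ -15.5.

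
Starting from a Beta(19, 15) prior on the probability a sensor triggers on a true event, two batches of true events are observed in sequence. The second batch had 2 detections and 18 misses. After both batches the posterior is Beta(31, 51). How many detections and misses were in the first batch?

Because Beta–binomial updating is additive in the counts, the combined data contributed (α_post−α_prior, β_post−β_prior) successes and failures.
Total across both batches: 31−19=12 detections, 51−15=36 misses.
Subtract the second batch: 12−2=10 detections and 36−18=18 misses.

10 detections and 18 misses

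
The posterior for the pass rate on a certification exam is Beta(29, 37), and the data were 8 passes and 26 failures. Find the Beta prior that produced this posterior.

Beta is conjugate to the binomial likelihood: posterior = Beta(α+s, β+f).
So α = 29 − 8 = 21 and β = 37 − 26 = 11.

Beta(21, 11)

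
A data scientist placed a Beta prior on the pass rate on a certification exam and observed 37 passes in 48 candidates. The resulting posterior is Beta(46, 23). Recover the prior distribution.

Beta is conjugate to the binomial likelihood: posterior = Beta(a+s, b+f).
Subtract the data counts: 46−37=9, 23−11=12.

Beta(9, 12)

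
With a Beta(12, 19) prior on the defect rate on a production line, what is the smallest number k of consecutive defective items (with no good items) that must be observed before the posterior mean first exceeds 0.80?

k = 65

After k defective items and 0 good items the posterior is Beta(12+k, 19), with mean (12+k)/(12+19+k).
Set (12+k)/(31+k) > 0.80 and solve: k > (0.80·31 − 12)/(1 − 0.80) = 64.000.
The smallest integer exceeding 64.000 is 65, and checking k=65: (77)/(96) = 0.8021 > 0.80.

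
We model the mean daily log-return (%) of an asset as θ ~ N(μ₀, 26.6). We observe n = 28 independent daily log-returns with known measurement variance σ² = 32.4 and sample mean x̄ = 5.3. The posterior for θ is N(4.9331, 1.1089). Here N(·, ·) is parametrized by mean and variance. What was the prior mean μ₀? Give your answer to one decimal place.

μ₀ = -3.5

The posterior mean is a precision-weighted average: μ_n = (τ₀μ₀ + τ_data·x̄)/(τ₀+τ_data), with τ₀=1/σ₀² and τ_data=n/σ².
Here τ₀ = 1/26.6 = 0.037594 and τ_data = 28/32.4 = 0.864198, so τ_n = 0.901792.
Rearranging for μ₀: μ₀ = (μ_n·τ_n − τ_data·x̄)/τ₀ = (4.9331·0.901792 − 0.864198·5.3) / 0.037594 = -0.131619/0.037594 ≈ -3.5.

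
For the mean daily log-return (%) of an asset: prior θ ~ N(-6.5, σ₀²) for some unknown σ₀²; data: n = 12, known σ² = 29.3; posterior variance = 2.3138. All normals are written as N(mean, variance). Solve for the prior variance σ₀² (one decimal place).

σ₀² = 44.2

Posterior precision equals prior precision plus data precision: 1/σ_n² = 1/σ₀² + n/σ².
So 1/σ₀² = 1/2.3138 − 12/29.3 = 0.432189 − 0.409556 = 0.022633.
Hence σ₀² = 1/0.022633 ≈ 44.2.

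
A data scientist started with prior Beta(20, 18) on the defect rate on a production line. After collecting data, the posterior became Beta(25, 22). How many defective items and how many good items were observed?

5 defective items and 4 good items

Beta is conjugate to the binomial likelihood: posterior = Beta(α+s, β+f).
So s = 25 − 20 = 5 and f = 22 − 18 = 4.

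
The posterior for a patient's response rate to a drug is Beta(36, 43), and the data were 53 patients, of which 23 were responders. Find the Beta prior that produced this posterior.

Beta(13, 13)

Under Beta–binomial conjugacy the posterior parameters are (α+s, β+f).
So α = 36 − 23 = 13 and β = 43 − 30 = 13.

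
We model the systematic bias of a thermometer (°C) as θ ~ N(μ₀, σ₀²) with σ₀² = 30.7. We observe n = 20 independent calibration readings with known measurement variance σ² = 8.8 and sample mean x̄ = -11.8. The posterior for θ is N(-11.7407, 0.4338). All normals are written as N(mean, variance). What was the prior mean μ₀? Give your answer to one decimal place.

With known observation variance, the Normal–Normal posterior has precision τ_n = τ₀ + n/σ² and mean μ_n = (τ₀μ₀ + (n/σ²)x̄)/τ_n.
Here τ₀ = 1/30.7 = 0.032573 and τ_data = 20/8.8 = 2.272727, so τ_n = 2.305300.
Rearranging for μ₀: μ₀ = (μ_n·τ_n − τ_data·x̄)/τ₀ = (-11.7407·2.305300 − 2.272727·-11.8) / 0.032573 = -0.247657/0.032573 ≈ -7.6.

μ₀ = -7.6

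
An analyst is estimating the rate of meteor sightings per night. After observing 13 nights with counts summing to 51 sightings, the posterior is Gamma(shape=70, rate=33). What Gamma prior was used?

Gamma–Poisson conjugacy: posterior shape = α + Σxᵢ, posterior rate = β + n.
So α = 70 − 51 = 19 and β = 33 − 13 = 20.

Gamma(shape=19, rate=20)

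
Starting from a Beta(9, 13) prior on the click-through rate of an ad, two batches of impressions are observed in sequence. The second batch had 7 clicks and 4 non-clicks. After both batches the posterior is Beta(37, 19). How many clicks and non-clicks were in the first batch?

Sequential conjugate updates are equivalent to a single update on the pooled data, so total successes = posterior α − prior α and total failures = posterior β − prior β.
Total across both batches: 37−9=28 clicks, 19−13=6 non-clicks.
Subtract the second batch: 28−7=21 clicks and 6−4=2 non-clicks.

21 clicks and 2 non-clicks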